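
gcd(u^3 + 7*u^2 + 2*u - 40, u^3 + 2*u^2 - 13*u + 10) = u^2 + 3*u - 10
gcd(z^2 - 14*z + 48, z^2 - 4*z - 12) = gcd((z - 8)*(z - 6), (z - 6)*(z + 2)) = z - 6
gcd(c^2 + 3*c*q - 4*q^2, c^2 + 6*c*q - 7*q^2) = -c + q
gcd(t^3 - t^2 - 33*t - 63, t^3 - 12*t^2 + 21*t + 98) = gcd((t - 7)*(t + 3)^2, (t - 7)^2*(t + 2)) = t - 7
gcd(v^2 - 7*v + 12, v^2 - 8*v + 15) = v - 3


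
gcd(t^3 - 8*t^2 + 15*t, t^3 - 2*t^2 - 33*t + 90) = t^2 - 8*t + 15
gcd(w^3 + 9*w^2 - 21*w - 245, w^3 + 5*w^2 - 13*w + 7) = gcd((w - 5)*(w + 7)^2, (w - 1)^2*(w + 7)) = w + 7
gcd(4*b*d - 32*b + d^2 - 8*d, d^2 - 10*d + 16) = d - 8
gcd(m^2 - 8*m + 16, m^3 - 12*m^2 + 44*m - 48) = m - 4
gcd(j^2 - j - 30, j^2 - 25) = j + 5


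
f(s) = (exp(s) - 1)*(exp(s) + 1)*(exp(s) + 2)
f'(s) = (exp(s) - 1)*(exp(s) + 1)*exp(s) + (exp(s) - 1)*(exp(s) + 2)*exp(s) + (exp(s) + 1)*(exp(s) + 2)*exp(s) = (3*exp(2*s) + 4*exp(s) - 1)*exp(s)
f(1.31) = 72.67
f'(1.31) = 203.96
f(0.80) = 16.70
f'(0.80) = 50.66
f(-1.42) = -2.11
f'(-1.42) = 0.03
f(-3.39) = -2.03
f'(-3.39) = -0.03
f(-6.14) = -2.00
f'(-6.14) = -0.00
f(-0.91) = -2.01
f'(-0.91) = 0.44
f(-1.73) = -2.11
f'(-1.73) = -0.03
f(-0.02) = -0.12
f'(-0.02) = 5.69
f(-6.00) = -2.00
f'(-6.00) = 0.00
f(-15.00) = -2.00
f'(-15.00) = 0.00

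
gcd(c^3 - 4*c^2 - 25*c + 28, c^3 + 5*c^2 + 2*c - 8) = c^2 + 3*c - 4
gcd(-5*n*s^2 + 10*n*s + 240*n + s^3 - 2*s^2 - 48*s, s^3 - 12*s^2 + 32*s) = s - 8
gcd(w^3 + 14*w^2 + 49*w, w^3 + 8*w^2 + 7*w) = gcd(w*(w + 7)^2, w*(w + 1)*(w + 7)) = w^2 + 7*w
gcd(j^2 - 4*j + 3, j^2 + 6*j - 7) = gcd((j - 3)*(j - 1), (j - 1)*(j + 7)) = j - 1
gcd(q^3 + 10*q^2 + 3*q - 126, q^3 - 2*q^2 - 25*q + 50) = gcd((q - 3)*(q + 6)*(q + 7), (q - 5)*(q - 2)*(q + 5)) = 1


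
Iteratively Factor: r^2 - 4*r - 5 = (r + 1)*(r - 5)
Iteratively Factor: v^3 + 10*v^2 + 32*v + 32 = (v + 2)*(v^2 + 8*v + 16) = (v + 2)*(v + 4)*(v + 4)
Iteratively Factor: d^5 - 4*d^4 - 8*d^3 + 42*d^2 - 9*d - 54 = (d - 2)*(d^4 - 2*d^3 - 12*d^2 + 18*d + 27) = (d - 3)*(d - 2)*(d^3 + d^2 - 9*d - 9) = (d - 3)*(d - 2)*(d + 3)*(d^2 - 2*d - 3) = (d - 3)^2*(d - 2)*(d + 3)*(d + 1)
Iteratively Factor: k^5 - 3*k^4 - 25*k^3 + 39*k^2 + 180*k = (k + 3)*(k^4 - 6*k^3 - 7*k^2 + 60*k) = (k - 4)*(k + 3)*(k^3 - 2*k^2 - 15*k) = (k - 4)*(k + 3)^2*(k^2 - 5*k) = (k - 5)*(k - 4)*(k + 3)^2*(k)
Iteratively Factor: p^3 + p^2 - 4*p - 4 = (p - 2)*(p^2 + 3*p + 2) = (p - 2)*(p + 1)*(p + 2)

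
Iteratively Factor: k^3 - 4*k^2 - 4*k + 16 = (k - 2)*(k^2 - 2*k - 8) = (k - 4)*(k - 2)*(k + 2)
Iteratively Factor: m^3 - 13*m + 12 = (m + 4)*(m^2 - 4*m + 3) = (m - 1)*(m + 4)*(m - 3)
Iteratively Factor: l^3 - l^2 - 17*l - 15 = (l + 1)*(l^2 - 2*l - 15) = (l - 5)*(l + 1)*(l + 3)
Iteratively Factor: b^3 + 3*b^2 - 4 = (b + 2)*(b^2 + b - 2) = (b + 2)^2*(b - 1)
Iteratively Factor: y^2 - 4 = (y + 2)*(y - 2)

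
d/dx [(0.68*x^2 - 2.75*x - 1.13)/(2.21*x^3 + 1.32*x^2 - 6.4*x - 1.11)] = (-1.5028*x^4 + 12.155*x^3 + 6.7699*x^2 + 1.4736*x - 4.1795)/(4.8841*x^6 + 5.8344*x^5 - 26.5456*x^4 - 21.8022*x^3 + 38.0296*x^2 + 14.208*x + 1.2321)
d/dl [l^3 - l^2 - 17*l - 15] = 3*l^2 - 2*l - 17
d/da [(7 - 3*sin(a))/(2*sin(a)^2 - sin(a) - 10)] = (6*sin(a)^2 - 28*sin(a) + 37)*cos(a)/(sin(a) + cos(2*a) + 9)^2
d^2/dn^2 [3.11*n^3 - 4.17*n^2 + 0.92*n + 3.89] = 18.66*n - 8.34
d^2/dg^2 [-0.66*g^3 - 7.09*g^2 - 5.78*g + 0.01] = -3.96*g - 14.18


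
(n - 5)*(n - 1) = n^2 - 6*n + 5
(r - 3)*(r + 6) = r^2 + 3*r - 18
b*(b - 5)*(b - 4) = b^3 - 9*b^2 + 20*b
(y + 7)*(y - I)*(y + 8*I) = y^3 + 7*y^2 + 7*I*y^2 + 8*y + 49*I*y + 56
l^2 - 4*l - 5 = (l - 5)*(l + 1)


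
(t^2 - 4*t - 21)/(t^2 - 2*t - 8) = (-t^2 + 4*t + 21)/(-t^2 + 2*t + 8)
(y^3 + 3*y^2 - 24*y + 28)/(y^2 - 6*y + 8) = (y^2 + 5*y - 14)/(y - 4)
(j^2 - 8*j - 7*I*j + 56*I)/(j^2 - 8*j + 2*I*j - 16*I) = (j - 7*I)/(j + 2*I)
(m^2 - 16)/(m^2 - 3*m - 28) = (m - 4)/(m - 7)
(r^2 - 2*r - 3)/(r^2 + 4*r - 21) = (r + 1)/(r + 7)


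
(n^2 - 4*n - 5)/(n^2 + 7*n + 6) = (n - 5)/(n + 6)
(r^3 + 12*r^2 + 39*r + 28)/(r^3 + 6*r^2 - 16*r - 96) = (r^2 + 8*r + 7)/(r^2 + 2*r - 24)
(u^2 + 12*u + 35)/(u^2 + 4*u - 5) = (u + 7)/(u - 1)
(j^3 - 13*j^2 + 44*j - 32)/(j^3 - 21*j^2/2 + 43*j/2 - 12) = 2*(j - 4)/(2*j - 3)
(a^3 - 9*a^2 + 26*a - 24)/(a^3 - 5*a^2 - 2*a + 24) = (a - 2)/(a + 2)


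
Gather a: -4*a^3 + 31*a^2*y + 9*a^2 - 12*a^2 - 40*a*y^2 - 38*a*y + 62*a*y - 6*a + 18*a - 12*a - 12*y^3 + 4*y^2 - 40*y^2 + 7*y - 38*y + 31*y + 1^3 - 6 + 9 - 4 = -4*a^3 + a^2*(31*y - 3) + a*(-40*y^2 + 24*y) - 12*y^3 - 36*y^2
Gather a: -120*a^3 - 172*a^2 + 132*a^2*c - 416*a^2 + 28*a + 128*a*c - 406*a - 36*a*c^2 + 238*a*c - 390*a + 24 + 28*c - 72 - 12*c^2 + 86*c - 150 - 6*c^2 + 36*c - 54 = -120*a^3 + a^2*(132*c - 588) + a*(-36*c^2 + 366*c - 768) - 18*c^2 + 150*c - 252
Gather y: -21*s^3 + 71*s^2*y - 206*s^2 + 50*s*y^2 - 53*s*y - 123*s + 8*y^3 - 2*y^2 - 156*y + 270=-21*s^3 - 206*s^2 - 123*s + 8*y^3 + y^2*(50*s - 2) + y*(71*s^2 - 53*s - 156) + 270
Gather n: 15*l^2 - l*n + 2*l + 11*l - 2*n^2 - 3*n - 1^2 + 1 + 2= 15*l^2 + 13*l - 2*n^2 + n*(-l - 3) + 2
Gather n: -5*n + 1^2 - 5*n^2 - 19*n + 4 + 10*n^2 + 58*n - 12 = 5*n^2 + 34*n - 7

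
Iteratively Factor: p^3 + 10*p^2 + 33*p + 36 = (p + 3)*(p^2 + 7*p + 12) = (p + 3)*(p + 4)*(p + 3)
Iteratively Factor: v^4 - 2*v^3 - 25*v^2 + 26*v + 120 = (v + 2)*(v^3 - 4*v^2 - 17*v + 60) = (v + 2)*(v + 4)*(v^2 - 8*v + 15) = (v - 5)*(v + 2)*(v + 4)*(v - 3)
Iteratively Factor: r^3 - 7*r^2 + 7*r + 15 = (r + 1)*(r^2 - 8*r + 15) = (r - 3)*(r + 1)*(r - 5)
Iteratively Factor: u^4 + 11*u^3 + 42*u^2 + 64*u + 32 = (u + 1)*(u^3 + 10*u^2 + 32*u + 32) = (u + 1)*(u + 4)*(u^2 + 6*u + 8) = (u + 1)*(u + 4)^2*(u + 2)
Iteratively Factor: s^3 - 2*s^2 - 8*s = (s)*(s^2 - 2*s - 8) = s*(s + 2)*(s - 4)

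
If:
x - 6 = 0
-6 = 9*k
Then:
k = -2/3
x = 6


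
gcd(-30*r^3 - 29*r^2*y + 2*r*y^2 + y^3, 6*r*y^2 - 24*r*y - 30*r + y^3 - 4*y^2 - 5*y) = 6*r + y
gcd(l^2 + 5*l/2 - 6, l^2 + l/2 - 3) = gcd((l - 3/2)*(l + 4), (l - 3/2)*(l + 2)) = l - 3/2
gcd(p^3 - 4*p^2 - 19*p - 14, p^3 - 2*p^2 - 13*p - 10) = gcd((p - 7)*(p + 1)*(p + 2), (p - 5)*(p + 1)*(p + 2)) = p^2 + 3*p + 2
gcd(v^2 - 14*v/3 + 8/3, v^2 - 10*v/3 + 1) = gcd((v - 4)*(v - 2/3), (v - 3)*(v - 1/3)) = 1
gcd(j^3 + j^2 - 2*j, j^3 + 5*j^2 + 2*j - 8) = j^2 + j - 2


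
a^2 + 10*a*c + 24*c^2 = (a + 4*c)*(a + 6*c)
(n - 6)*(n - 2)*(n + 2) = n^3 - 6*n^2 - 4*n + 24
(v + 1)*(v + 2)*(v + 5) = v^3 + 8*v^2 + 17*v + 10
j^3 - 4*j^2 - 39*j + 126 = (j - 7)*(j - 3)*(j + 6)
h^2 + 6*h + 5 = (h + 1)*(h + 5)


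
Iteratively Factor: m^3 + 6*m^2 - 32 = (m + 4)*(m^2 + 2*m - 8) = (m + 4)^2*(m - 2)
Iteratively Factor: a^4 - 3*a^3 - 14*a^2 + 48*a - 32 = (a - 1)*(a^3 - 2*a^2 - 16*a + 32) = (a - 4)*(a - 1)*(a^2 + 2*a - 8) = (a - 4)*(a - 2)*(a - 1)*(a + 4)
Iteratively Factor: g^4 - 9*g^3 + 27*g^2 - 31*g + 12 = (g - 3)*(g^3 - 6*g^2 + 9*g - 4) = (g - 3)*(g - 1)*(g^2 - 5*g + 4) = (g - 3)*(g - 1)^2*(g - 4)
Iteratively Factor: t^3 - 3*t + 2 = (t + 2)*(t^2 - 2*t + 1) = (t - 1)*(t + 2)*(t - 1)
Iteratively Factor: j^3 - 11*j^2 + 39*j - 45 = (j - 3)*(j^2 - 8*j + 15) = (j - 3)^2*(j - 5)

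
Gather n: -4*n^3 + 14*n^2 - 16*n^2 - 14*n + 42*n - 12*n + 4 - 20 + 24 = -4*n^3 - 2*n^2 + 16*n + 8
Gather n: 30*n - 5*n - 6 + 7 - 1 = 25*n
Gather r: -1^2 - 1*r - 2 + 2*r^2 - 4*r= 2*r^2 - 5*r - 3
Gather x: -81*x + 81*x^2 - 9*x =81*x^2 - 90*x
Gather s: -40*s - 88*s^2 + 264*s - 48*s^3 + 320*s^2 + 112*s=-48*s^3 + 232*s^2 + 336*s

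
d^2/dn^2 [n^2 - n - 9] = 2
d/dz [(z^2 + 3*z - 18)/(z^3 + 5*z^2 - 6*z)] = (-z^2 + 6*z - 3)/(z^2*(z^2 - 2*z + 1))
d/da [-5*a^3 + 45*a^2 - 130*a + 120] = -15*a^2 + 90*a - 130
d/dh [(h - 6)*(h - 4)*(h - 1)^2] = 4*h^3 - 36*h^2 + 90*h - 58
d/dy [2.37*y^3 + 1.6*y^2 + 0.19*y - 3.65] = 7.11*y^2 + 3.2*y + 0.19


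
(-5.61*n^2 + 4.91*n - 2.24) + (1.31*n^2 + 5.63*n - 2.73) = -4.3*n^2 + 10.54*n - 4.97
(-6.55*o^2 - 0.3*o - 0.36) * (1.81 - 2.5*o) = 16.375*o^3 - 11.1055*o^2 + 0.357*o - 0.6516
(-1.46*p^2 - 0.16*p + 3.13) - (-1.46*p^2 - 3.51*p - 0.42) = 3.35*p + 3.55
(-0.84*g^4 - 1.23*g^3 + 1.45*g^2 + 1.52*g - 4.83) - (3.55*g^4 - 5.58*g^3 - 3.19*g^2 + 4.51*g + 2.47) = -4.39*g^4 + 4.35*g^3 + 4.64*g^2 - 2.99*g - 7.3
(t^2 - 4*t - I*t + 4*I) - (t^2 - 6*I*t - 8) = -4*t + 5*I*t + 8 + 4*I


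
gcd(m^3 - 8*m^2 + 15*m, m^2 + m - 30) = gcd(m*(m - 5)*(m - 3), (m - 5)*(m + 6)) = m - 5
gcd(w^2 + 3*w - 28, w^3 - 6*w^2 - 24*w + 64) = 1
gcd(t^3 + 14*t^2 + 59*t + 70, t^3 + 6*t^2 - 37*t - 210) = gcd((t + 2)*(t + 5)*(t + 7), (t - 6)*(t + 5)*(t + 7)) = t^2 + 12*t + 35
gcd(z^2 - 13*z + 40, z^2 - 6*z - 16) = z - 8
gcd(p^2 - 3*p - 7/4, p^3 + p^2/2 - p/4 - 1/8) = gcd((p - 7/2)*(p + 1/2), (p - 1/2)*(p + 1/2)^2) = p + 1/2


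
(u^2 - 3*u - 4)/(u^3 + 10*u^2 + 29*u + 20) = (u - 4)/(u^2 + 9*u + 20)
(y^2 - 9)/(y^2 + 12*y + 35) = (y^2 - 9)/(y^2 + 12*y + 35)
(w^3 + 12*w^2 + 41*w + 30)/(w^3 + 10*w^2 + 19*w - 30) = (w + 1)/(w - 1)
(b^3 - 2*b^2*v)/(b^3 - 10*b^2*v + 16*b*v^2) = b/(b - 8*v)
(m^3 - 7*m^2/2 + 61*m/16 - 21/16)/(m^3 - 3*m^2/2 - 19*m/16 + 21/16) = (m - 1)/(m + 1)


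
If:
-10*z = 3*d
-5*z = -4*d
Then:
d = 0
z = 0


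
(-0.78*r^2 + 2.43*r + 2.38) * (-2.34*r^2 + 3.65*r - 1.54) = 1.8252*r^4 - 8.5332*r^3 + 4.5015*r^2 + 4.9448*r - 3.6652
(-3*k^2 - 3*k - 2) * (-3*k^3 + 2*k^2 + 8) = 9*k^5 + 3*k^4 - 28*k^2 - 24*k - 16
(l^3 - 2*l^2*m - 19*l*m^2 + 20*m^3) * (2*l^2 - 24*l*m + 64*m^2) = 2*l^5 - 28*l^4*m + 74*l^3*m^2 + 368*l^2*m^3 - 1696*l*m^4 + 1280*m^5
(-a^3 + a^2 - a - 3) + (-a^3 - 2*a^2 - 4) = -2*a^3 - a^2 - a - 7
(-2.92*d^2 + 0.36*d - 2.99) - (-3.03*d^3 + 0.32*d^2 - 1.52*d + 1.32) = 3.03*d^3 - 3.24*d^2 + 1.88*d - 4.31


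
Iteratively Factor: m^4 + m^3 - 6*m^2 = (m + 3)*(m^3 - 2*m^2) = m*(m + 3)*(m^2 - 2*m) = m*(m - 2)*(m + 3)*(m)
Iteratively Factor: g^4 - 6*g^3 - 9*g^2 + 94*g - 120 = (g - 2)*(g^3 - 4*g^2 - 17*g + 60) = (g - 5)*(g - 2)*(g^2 + g - 12) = (g - 5)*(g - 2)*(g + 4)*(g - 3)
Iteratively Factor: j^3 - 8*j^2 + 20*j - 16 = (j - 2)*(j^2 - 6*j + 8) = (j - 4)*(j - 2)*(j - 2)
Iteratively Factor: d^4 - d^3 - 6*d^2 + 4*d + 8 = (d - 2)*(d^3 + d^2 - 4*d - 4) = (d - 2)^2*(d^2 + 3*d + 2) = (d - 2)^2*(d + 1)*(d + 2)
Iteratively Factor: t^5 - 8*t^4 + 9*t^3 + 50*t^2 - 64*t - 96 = (t - 4)*(t^4 - 4*t^3 - 7*t^2 + 22*t + 24) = (t - 4)*(t - 3)*(t^3 - t^2 - 10*t - 8) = (t - 4)*(t - 3)*(t + 2)*(t^2 - 3*t - 4) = (t - 4)*(t - 3)*(t + 1)*(t + 2)*(t - 4)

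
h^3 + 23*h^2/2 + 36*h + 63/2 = (h + 3/2)*(h + 3)*(h + 7)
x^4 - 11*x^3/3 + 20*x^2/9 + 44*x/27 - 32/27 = (x - 8/3)*(x - 1)*(x - 2/3)*(x + 2/3)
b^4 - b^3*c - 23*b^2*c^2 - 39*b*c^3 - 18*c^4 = (b - 6*c)*(b + c)^2*(b + 3*c)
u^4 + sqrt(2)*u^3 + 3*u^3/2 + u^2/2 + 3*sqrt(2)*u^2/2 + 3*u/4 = u*(u + 3/2)*(u + sqrt(2)/2)^2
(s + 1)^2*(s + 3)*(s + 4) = s^4 + 9*s^3 + 27*s^2 + 31*s + 12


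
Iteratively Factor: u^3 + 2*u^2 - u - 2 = (u + 2)*(u^2 - 1) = (u + 1)*(u + 2)*(u - 1)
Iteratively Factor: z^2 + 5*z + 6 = (z + 3)*(z + 2)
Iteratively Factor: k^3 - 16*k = (k + 4)*(k^2 - 4*k) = k*(k + 4)*(k - 4)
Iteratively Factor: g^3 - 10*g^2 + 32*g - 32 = (g - 4)*(g^2 - 6*g + 8) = (g - 4)^2*(g - 2)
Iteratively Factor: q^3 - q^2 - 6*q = (q - 3)*(q^2 + 2*q) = (q - 3)*(q + 2)*(q)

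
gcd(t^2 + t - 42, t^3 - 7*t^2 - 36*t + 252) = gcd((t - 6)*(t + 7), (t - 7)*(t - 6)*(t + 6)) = t - 6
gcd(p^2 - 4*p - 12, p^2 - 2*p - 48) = 1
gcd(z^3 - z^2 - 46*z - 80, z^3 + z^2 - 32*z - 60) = z^2 + 7*z + 10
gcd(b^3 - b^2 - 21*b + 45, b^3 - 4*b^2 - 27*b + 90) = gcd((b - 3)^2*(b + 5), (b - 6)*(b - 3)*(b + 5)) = b^2 + 2*b - 15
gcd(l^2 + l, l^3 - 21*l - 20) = l + 1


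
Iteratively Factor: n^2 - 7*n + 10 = (n - 2)*(n - 5)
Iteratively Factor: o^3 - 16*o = (o + 4)*(o^2 - 4*o) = o*(o + 4)*(o - 4)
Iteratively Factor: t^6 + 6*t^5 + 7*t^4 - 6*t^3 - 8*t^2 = (t)*(t^5 + 6*t^4 + 7*t^3 - 6*t^2 - 8*t) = t*(t + 2)*(t^4 + 4*t^3 - t^2 - 4*t) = t^2*(t + 2)*(t^3 + 4*t^2 - t - 4) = t^2*(t - 1)*(t + 2)*(t^2 + 5*t + 4) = t^2*(t - 1)*(t + 2)*(t + 4)*(t + 1)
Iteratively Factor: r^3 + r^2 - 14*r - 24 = (r + 3)*(r^2 - 2*r - 8) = (r + 2)*(r + 3)*(r - 4)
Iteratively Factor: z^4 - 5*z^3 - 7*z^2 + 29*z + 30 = (z - 3)*(z^3 - 2*z^2 - 13*z - 10) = (z - 3)*(z + 2)*(z^2 - 4*z - 5) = (z - 3)*(z + 1)*(z + 2)*(z - 5)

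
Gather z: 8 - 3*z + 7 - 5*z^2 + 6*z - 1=-5*z^2 + 3*z + 14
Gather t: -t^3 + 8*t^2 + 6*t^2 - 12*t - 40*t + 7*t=-t^3 + 14*t^2 - 45*t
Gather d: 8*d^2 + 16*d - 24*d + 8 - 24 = 8*d^2 - 8*d - 16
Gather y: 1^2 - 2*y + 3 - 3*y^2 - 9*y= -3*y^2 - 11*y + 4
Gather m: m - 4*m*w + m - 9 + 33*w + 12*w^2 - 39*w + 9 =m*(2 - 4*w) + 12*w^2 - 6*w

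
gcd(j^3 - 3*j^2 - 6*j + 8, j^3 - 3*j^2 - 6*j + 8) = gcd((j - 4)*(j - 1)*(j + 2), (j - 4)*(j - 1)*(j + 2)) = j^3 - 3*j^2 - 6*j + 8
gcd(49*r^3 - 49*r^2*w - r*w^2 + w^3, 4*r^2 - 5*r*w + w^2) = r - w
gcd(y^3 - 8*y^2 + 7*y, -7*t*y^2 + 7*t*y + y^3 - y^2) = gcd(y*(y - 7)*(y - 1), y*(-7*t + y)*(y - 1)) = y^2 - y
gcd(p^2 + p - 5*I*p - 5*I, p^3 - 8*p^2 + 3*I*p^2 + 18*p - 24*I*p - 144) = 1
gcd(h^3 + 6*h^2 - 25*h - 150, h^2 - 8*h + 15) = h - 5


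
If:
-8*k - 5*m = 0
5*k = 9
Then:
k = 9/5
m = -72/25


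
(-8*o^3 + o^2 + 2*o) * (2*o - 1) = -16*o^4 + 10*o^3 + 3*o^2 - 2*o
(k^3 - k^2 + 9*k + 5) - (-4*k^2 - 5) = k^3 + 3*k^2 + 9*k + 10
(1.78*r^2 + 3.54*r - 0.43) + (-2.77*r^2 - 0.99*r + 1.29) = -0.99*r^2 + 2.55*r + 0.86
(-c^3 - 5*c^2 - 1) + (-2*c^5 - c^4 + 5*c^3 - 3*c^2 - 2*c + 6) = -2*c^5 - c^4 + 4*c^3 - 8*c^2 - 2*c + 5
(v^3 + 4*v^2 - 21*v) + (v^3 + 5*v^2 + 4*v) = 2*v^3 + 9*v^2 - 17*v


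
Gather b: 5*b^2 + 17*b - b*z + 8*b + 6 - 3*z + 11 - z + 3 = 5*b^2 + b*(25 - z) - 4*z + 20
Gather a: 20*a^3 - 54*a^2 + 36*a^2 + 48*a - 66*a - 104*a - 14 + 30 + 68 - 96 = 20*a^3 - 18*a^2 - 122*a - 12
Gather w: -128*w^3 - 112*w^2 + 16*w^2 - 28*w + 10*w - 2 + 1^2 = -128*w^3 - 96*w^2 - 18*w - 1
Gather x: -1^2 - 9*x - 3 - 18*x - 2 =-27*x - 6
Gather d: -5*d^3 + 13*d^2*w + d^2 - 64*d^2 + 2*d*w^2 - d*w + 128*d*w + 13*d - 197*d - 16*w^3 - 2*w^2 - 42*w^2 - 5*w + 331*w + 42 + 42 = -5*d^3 + d^2*(13*w - 63) + d*(2*w^2 + 127*w - 184) - 16*w^3 - 44*w^2 + 326*w + 84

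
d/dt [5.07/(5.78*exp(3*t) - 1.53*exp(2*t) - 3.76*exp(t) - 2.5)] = (-87.9138*exp(2*t) + 15.5142*exp(t) + 19.0632)*exp(t)/(-5.78*exp(3*t) + 1.53*exp(2*t) + 3.76*exp(t) + 2.5)^2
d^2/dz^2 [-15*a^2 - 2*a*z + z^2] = 2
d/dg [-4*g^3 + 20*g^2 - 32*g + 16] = -12*g^2 + 40*g - 32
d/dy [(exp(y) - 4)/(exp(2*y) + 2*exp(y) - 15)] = (-2*(exp(y) - 4)*(exp(y) + 1) + exp(2*y) + 2*exp(y) - 15)*exp(y)/(exp(2*y) + 2*exp(y) - 15)^2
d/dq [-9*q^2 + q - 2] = 1 - 18*q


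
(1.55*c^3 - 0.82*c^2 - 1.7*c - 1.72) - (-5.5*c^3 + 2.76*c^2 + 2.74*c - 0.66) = 7.05*c^3 - 3.58*c^2 - 4.44*c - 1.06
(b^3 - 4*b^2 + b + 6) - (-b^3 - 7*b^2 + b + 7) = 2*b^3 + 3*b^2 - 1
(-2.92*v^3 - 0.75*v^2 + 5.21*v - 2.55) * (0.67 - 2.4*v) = 7.008*v^4 - 0.1564*v^3 - 13.0065*v^2 + 9.6107*v - 1.7085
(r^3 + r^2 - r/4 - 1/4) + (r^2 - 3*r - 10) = r^3 + 2*r^2 - 13*r/4 - 41/4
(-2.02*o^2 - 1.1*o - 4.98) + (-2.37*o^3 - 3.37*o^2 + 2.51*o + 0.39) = -2.37*o^3 - 5.39*o^2 + 1.41*o - 4.59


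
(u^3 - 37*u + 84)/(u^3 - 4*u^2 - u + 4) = (u^2 + 4*u - 21)/(u^2 - 1)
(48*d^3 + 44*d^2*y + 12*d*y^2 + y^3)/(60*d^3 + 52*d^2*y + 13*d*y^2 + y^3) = (4*d + y)/(5*d + y)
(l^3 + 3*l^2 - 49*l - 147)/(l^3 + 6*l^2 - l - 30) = (l^2 - 49)/(l^2 + 3*l - 10)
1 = 1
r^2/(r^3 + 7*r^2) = 1/(r + 7)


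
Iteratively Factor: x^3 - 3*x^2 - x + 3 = (x - 3)*(x^2 - 1) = (x - 3)*(x + 1)*(x - 1)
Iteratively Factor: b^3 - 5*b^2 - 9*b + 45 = (b + 3)*(b^2 - 8*b + 15) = (b - 5)*(b + 3)*(b - 3)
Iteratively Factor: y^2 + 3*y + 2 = (y + 2)*(y + 1)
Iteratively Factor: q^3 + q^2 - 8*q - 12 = (q + 2)*(q^2 - q - 6) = (q - 3)*(q + 2)*(q + 2)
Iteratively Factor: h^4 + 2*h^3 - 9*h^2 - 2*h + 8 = (h - 1)*(h^3 + 3*h^2 - 6*h - 8) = (h - 2)*(h - 1)*(h^2 + 5*h + 4) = (h - 2)*(h - 1)*(h + 1)*(h + 4)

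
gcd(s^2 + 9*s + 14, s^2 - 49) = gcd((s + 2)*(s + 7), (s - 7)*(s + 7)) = s + 7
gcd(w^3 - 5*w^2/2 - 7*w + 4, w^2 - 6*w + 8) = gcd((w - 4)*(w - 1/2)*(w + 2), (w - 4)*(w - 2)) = w - 4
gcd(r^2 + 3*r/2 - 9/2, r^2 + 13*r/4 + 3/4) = r + 3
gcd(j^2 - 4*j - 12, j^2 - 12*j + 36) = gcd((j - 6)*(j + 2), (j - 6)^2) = j - 6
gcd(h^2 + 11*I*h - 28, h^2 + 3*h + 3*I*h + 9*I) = 1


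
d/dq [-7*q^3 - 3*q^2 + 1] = 3*q*(-7*q - 2)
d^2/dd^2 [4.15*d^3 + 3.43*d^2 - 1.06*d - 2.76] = 24.9*d + 6.86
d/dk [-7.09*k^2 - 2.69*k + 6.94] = -14.18*k - 2.69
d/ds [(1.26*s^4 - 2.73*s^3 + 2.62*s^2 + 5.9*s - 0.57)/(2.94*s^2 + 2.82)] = (7.4088*s^5 - 8.0262*s^4 + 14.2128*s^3 - 40.4418*s^2 + 18.1284*s + 16.638)/(8.6436*s^4 + 16.5816*s^2 + 7.9524)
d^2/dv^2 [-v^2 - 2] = -2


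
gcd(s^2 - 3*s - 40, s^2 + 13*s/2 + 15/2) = s + 5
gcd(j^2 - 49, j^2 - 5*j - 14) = j - 7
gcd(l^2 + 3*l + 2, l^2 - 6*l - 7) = l + 1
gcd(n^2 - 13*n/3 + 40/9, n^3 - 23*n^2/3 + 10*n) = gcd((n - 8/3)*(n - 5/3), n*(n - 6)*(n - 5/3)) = n - 5/3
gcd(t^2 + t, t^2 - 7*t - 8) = t + 1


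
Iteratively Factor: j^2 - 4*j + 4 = (j - 2)*(j - 2)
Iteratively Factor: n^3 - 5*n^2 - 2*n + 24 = (n - 3)*(n^2 - 2*n - 8) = (n - 3)*(n + 2)*(n - 4)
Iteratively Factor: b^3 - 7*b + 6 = (b - 1)*(b^2 + b - 6) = (b - 2)*(b - 1)*(b + 3)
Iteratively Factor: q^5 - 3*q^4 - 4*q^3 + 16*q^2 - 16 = (q - 2)*(q^4 - q^3 - 6*q^2 + 4*q + 8) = (q - 2)*(q + 2)*(q^3 - 3*q^2 + 4) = (q - 2)*(q + 1)*(q + 2)*(q^2 - 4*q + 4) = (q - 2)^2*(q + 1)*(q + 2)*(q - 2)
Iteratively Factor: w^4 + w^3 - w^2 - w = (w)*(w^3 + w^2 - w - 1) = w*(w - 1)*(w^2 + 2*w + 1) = w*(w - 1)*(w + 1)*(w + 1)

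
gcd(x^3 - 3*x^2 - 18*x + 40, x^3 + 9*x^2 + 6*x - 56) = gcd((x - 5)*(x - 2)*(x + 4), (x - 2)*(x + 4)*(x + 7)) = x^2 + 2*x - 8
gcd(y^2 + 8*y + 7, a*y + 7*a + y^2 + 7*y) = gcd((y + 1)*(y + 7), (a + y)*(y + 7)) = y + 7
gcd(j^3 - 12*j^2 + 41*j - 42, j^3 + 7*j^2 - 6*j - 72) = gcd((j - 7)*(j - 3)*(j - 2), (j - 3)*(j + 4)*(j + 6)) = j - 3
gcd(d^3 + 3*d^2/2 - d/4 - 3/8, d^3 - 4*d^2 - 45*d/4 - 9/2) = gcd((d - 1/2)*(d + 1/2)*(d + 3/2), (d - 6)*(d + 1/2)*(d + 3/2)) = d^2 + 2*d + 3/4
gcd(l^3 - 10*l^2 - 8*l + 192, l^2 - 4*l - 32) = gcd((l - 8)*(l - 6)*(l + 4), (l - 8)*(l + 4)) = l^2 - 4*l - 32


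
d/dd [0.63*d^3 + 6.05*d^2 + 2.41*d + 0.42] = 1.89*d^2 + 12.1*d + 2.41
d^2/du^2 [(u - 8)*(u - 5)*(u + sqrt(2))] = 6*u - 26 + 2*sqrt(2)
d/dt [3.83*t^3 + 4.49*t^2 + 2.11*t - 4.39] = 11.49*t^2 + 8.98*t + 2.11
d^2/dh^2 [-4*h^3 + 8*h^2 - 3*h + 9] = 16 - 24*h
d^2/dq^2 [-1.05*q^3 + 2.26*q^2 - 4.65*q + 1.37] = 4.52 - 6.3*q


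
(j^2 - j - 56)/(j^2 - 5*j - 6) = (-j^2 + j + 56)/(-j^2 + 5*j + 6)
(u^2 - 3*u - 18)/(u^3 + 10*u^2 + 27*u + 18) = (u - 6)/(u^2 + 7*u + 6)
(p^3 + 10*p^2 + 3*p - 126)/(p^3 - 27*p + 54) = (p + 7)/(p - 3)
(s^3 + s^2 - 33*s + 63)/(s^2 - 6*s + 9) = s + 7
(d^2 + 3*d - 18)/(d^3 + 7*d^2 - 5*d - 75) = (d + 6)/(d^2 + 10*d + 25)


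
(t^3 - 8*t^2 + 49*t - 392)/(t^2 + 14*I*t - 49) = (t^2 - t*(8 + 7*I) + 56*I)/(t + 7*I)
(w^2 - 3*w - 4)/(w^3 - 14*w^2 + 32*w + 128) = (w^2 - 3*w - 4)/(w^3 - 14*w^2 + 32*w + 128)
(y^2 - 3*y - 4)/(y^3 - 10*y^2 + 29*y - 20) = (y + 1)/(y^2 - 6*y + 5)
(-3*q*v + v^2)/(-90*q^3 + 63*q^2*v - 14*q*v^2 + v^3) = v/(30*q^2 - 11*q*v + v^2)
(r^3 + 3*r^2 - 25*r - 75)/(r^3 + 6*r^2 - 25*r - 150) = (r + 3)/(r + 6)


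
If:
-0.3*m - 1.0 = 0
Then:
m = -3.33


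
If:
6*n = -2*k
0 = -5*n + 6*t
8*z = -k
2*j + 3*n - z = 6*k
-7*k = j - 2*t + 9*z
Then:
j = 0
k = 0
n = 0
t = 0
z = 0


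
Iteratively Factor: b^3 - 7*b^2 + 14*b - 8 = (b - 1)*(b^2 - 6*b + 8) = (b - 4)*(b - 1)*(b - 2)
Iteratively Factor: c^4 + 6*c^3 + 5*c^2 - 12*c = (c + 3)*(c^3 + 3*c^2 - 4*c) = (c - 1)*(c + 3)*(c^2 + 4*c) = c*(c - 1)*(c + 3)*(c + 4)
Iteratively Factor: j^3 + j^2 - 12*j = (j - 3)*(j^2 + 4*j) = j*(j - 3)*(j + 4)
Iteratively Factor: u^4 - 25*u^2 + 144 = (u - 3)*(u^3 + 3*u^2 - 16*u - 48) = (u - 3)*(u + 3)*(u^2 - 16) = (u - 4)*(u - 3)*(u + 3)*(u + 4)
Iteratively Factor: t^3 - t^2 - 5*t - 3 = (t + 1)*(t^2 - 2*t - 3) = (t + 1)^2*(t - 3)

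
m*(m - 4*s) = m^2 - 4*m*s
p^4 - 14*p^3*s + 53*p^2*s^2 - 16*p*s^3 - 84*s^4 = (p - 7*s)*(p - 6*s)*(p - 2*s)*(p + s)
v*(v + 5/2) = v^2 + 5*v/2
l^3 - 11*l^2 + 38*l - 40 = (l - 5)*(l - 4)*(l - 2)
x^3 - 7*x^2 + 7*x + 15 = (x - 5)*(x - 3)*(x + 1)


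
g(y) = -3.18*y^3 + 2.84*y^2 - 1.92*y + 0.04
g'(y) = -9.54*y^2 + 5.68*y - 1.92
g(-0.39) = 1.41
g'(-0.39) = -5.59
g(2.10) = -20.92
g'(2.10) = -32.06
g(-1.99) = 40.17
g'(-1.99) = -51.00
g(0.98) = -2.11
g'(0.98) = -5.52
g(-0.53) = 2.33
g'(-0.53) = -7.61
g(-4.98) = 472.78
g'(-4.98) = -266.80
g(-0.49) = 2.04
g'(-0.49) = -6.99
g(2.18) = -23.59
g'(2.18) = -34.88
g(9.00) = -2105.42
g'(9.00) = -723.54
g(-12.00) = 5927.08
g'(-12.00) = -1443.84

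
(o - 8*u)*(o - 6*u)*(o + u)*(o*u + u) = o^4*u - 13*o^3*u^2 + o^3*u + 34*o^2*u^3 - 13*o^2*u^2 + 48*o*u^4 + 34*o*u^3 + 48*u^4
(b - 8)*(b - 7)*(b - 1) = b^3 - 16*b^2 + 71*b - 56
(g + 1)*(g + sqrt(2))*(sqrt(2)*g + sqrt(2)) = sqrt(2)*g^3 + 2*g^2 + 2*sqrt(2)*g^2 + sqrt(2)*g + 4*g + 2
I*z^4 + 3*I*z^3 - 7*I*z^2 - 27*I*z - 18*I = (z - 3)*(z + 2)*(z + 3)*(I*z + I)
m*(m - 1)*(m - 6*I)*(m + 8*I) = m^4 - m^3 + 2*I*m^3 + 48*m^2 - 2*I*m^2 - 48*m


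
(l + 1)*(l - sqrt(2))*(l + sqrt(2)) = l^3 + l^2 - 2*l - 2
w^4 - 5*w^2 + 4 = (w - 2)*(w - 1)*(w + 1)*(w + 2)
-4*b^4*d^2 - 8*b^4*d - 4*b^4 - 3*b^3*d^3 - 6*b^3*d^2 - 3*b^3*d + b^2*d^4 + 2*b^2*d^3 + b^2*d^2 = (-4*b + d)*(b + d)*(b*d + b)^2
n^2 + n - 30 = (n - 5)*(n + 6)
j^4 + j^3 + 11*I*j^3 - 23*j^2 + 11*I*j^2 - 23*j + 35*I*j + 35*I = (j + 1)*(j - I)*(j + 5*I)*(j + 7*I)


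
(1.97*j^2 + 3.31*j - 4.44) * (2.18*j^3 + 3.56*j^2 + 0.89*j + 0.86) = 4.2946*j^5 + 14.229*j^4 + 3.8577*j^3 - 11.1663*j^2 - 1.105*j - 3.8184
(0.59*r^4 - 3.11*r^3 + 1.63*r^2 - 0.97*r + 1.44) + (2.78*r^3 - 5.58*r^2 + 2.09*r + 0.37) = 0.59*r^4 - 0.33*r^3 - 3.95*r^2 + 1.12*r + 1.81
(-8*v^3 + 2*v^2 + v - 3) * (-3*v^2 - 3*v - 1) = 24*v^5 + 18*v^4 - v^3 + 4*v^2 + 8*v + 3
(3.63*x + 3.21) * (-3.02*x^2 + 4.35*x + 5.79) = -10.9626*x^3 + 6.0963*x^2 + 34.9812*x + 18.5859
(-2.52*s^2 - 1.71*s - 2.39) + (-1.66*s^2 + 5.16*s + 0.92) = -4.18*s^2 + 3.45*s - 1.47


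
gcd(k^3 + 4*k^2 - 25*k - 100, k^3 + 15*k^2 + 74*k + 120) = k^2 + 9*k + 20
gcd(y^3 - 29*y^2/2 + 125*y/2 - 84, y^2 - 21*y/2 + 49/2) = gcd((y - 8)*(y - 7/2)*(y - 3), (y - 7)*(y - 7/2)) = y - 7/2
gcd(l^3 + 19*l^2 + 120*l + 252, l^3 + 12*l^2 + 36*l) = l^2 + 12*l + 36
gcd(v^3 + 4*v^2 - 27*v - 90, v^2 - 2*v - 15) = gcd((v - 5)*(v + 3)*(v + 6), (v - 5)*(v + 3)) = v^2 - 2*v - 15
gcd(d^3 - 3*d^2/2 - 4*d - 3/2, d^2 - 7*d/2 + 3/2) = d - 3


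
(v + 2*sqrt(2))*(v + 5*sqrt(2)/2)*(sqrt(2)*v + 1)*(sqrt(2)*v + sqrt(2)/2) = 2*v^4 + v^3 + 10*sqrt(2)*v^3 + 5*sqrt(2)*v^2 + 29*v^2 + 10*sqrt(2)*v + 29*v/2 + 5*sqrt(2)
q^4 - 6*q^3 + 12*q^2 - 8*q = q*(q - 2)^3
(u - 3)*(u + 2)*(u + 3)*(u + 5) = u^4 + 7*u^3 + u^2 - 63*u - 90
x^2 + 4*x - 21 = (x - 3)*(x + 7)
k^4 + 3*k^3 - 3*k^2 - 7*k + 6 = (k - 1)^2*(k + 2)*(k + 3)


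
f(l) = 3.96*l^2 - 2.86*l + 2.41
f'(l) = 7.92*l - 2.86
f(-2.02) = 24.35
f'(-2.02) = -18.86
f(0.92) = 3.13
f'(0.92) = 4.43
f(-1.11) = 10.46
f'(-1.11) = -11.65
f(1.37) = 5.92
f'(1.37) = 7.99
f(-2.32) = 30.36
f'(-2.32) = -21.23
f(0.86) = 2.88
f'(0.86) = 3.95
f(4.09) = 56.96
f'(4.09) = 29.53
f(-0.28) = 3.52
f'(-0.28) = -5.08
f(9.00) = 297.43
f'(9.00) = 68.42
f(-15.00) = 936.31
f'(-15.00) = -121.66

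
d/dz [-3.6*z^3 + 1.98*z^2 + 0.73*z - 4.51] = -10.8*z^2 + 3.96*z + 0.73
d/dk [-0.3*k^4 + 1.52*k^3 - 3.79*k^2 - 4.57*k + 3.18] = -1.2*k^3 + 4.56*k^2 - 7.58*k - 4.57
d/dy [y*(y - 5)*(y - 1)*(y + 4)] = 4*y^3 - 6*y^2 - 38*y + 20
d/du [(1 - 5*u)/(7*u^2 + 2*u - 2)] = (35*u^2 - 14*u + 8)/(49*u^4 + 28*u^3 - 24*u^2 - 8*u + 4)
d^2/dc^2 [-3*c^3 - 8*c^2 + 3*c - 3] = -18*c - 16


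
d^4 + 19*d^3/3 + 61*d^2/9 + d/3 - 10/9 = (d - 1/3)*(d + 2/3)*(d + 1)*(d + 5)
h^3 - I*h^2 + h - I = (h - I)^2*(h + I)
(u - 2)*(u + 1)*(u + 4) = u^3 + 3*u^2 - 6*u - 8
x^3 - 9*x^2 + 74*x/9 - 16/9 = (x - 8)*(x - 2/3)*(x - 1/3)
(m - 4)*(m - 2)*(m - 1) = m^3 - 7*m^2 + 14*m - 8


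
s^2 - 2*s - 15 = (s - 5)*(s + 3)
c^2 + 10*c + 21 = (c + 3)*(c + 7)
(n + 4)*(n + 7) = n^2 + 11*n + 28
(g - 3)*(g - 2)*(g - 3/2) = g^3 - 13*g^2/2 + 27*g/2 - 9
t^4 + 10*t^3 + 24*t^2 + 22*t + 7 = (t + 1)^3*(t + 7)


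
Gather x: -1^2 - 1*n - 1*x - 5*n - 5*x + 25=-6*n - 6*x + 24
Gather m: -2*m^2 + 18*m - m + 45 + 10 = -2*m^2 + 17*m + 55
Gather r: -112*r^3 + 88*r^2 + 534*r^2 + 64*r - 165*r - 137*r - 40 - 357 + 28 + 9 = -112*r^3 + 622*r^2 - 238*r - 360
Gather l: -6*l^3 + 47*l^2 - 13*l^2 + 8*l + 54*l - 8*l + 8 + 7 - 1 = -6*l^3 + 34*l^2 + 54*l + 14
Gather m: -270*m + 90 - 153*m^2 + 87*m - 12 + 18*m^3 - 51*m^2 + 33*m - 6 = 18*m^3 - 204*m^2 - 150*m + 72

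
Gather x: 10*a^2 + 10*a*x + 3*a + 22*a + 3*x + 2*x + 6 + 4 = 10*a^2 + 25*a + x*(10*a + 5) + 10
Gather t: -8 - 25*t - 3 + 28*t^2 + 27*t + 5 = 28*t^2 + 2*t - 6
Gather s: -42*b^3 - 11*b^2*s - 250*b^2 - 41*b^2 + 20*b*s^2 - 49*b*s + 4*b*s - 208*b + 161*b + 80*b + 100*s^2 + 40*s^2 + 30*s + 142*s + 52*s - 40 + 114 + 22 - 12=-42*b^3 - 291*b^2 + 33*b + s^2*(20*b + 140) + s*(-11*b^2 - 45*b + 224) + 84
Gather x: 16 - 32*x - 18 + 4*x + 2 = -28*x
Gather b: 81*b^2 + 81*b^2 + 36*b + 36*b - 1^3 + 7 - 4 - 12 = 162*b^2 + 72*b - 10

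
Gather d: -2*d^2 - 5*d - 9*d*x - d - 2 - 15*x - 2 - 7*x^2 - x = -2*d^2 + d*(-9*x - 6) - 7*x^2 - 16*x - 4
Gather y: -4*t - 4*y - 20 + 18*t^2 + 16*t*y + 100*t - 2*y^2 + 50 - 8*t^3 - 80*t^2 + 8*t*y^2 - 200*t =-8*t^3 - 62*t^2 - 104*t + y^2*(8*t - 2) + y*(16*t - 4) + 30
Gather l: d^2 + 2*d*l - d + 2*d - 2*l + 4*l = d^2 + d + l*(2*d + 2)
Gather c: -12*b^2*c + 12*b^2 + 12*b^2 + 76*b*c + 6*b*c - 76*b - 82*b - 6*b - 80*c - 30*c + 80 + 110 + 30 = 24*b^2 - 164*b + c*(-12*b^2 + 82*b - 110) + 220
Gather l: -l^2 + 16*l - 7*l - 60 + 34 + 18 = -l^2 + 9*l - 8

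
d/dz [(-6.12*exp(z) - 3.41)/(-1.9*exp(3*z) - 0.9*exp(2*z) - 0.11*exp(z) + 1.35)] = (-(6.12*exp(z) + 3.41)*(5.7*exp(2*z) + 1.8*exp(z) + 0.11) + 11.628*exp(3*z) + 5.508*exp(2*z) + 0.6732*exp(z) - 8.262)*exp(z)/(1.9*exp(3*z) + 0.9*exp(2*z) + 0.11*exp(z) - 1.35)^2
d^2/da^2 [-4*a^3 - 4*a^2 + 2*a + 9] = -24*a - 8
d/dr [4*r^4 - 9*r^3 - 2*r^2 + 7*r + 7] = 16*r^3 - 27*r^2 - 4*r + 7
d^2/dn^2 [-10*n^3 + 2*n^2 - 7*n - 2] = 4 - 60*n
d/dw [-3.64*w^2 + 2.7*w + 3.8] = 2.7 - 7.28*w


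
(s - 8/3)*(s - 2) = s^2 - 14*s/3 + 16/3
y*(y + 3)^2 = y^3 + 6*y^2 + 9*y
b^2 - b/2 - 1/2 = (b - 1)*(b + 1/2)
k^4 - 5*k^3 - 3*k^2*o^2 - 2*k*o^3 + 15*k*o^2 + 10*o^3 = (k - 5)*(k - 2*o)*(k + o)^2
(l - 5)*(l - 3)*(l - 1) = l^3 - 9*l^2 + 23*l - 15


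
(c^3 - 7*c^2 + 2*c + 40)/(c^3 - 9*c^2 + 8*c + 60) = (c - 4)/(c - 6)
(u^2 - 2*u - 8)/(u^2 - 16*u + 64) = (u^2 - 2*u - 8)/(u^2 - 16*u + 64)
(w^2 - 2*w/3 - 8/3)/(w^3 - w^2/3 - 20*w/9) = 3*(w - 2)/(w*(3*w - 5))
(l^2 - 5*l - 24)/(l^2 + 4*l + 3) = (l - 8)/(l + 1)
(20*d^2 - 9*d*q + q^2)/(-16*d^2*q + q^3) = (-5*d + q)/(q*(4*d + q))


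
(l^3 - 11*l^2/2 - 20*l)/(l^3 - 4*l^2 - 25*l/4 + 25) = 2*l*(l - 8)/(2*l^2 - 13*l + 20)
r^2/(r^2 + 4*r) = r/(r + 4)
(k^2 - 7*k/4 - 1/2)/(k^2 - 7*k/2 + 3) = (4*k + 1)/(2*(2*k - 3))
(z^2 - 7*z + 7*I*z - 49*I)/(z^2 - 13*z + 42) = (z + 7*I)/(z - 6)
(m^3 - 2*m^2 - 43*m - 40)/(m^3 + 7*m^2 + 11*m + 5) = (m - 8)/(m + 1)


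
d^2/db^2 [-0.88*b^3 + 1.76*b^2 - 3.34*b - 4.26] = 3.52 - 5.28*b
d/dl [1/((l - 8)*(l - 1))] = (9 - 2*l)/(l^4 - 18*l^3 + 97*l^2 - 144*l + 64)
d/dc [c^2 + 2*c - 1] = 2*c + 2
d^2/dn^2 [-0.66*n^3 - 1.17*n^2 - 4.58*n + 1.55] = -3.96*n - 2.34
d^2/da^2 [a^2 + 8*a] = 2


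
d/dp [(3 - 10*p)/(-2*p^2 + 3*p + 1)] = (-20*p^2 + 12*p - 19)/(4*p^4 - 12*p^3 + 5*p^2 + 6*p + 1)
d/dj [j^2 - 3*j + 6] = 2*j - 3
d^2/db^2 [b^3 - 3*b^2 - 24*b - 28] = 6*b - 6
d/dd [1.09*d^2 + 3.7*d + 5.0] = 2.18*d + 3.7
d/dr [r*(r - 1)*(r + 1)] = 3*r^2 - 1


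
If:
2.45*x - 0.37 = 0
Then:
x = 0.15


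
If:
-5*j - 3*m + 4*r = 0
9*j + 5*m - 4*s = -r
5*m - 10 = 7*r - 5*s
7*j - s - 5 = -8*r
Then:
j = -175/1306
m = 1985/1306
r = 635/653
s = 2405/1306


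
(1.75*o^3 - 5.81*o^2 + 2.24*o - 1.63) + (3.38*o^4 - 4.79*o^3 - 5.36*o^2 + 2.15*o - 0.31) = 3.38*o^4 - 3.04*o^3 - 11.17*o^2 + 4.39*o - 1.94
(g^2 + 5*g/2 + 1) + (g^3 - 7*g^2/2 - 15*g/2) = g^3 - 5*g^2/2 - 5*g + 1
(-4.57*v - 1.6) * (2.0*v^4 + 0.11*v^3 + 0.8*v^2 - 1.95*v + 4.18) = -9.14*v^5 - 3.7027*v^4 - 3.832*v^3 + 7.6315*v^2 - 15.9826*v - 6.688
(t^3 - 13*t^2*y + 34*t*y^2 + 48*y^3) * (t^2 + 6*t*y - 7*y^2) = t^5 - 7*t^4*y - 51*t^3*y^2 + 343*t^2*y^3 + 50*t*y^4 - 336*y^5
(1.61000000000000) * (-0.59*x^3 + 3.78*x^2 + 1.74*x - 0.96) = -0.9499*x^3 + 6.0858*x^2 + 2.8014*x - 1.5456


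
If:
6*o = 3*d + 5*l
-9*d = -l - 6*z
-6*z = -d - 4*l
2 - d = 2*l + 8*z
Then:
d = 30/211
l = 48/211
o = 55/211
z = 37/211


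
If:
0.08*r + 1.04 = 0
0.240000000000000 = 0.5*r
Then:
No Solution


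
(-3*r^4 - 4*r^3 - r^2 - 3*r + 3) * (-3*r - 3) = 9*r^5 + 21*r^4 + 15*r^3 + 12*r^2 - 9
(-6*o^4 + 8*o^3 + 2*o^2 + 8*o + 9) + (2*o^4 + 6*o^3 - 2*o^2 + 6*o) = -4*o^4 + 14*o^3 + 14*o + 9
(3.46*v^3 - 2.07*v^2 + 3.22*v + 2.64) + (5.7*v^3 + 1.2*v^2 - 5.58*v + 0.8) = 9.16*v^3 - 0.87*v^2 - 2.36*v + 3.44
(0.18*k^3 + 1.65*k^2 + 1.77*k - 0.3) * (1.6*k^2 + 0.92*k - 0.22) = 0.288*k^5 + 2.8056*k^4 + 4.3104*k^3 + 0.7854*k^2 - 0.6654*k + 0.066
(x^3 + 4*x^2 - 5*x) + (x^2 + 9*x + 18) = x^3 + 5*x^2 + 4*x + 18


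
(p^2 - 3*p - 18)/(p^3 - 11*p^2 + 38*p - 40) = (p^2 - 3*p - 18)/(p^3 - 11*p^2 + 38*p - 40)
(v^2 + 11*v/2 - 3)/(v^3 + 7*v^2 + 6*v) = (v - 1/2)/(v*(v + 1))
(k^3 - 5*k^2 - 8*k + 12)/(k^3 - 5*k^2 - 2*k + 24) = (k^2 - 7*k + 6)/(k^2 - 7*k + 12)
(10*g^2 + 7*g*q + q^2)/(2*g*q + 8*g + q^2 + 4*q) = (5*g + q)/(q + 4)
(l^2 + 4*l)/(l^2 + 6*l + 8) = l/(l + 2)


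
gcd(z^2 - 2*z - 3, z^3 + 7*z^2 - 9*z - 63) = z - 3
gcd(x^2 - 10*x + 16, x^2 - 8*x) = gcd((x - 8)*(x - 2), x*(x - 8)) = x - 8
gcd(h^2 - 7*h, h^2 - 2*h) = h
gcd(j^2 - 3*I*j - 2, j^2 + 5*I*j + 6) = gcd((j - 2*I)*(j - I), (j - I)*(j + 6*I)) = j - I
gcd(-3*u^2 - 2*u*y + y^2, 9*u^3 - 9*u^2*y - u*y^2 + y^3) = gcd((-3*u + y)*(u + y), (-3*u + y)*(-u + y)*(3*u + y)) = -3*u + y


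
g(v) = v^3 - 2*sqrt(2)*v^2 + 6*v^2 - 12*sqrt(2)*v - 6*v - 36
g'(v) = 3*v^2 - 4*sqrt(2)*v + 12*v - 12*sqrt(2) - 6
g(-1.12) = -7.70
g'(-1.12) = -26.31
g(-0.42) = -25.87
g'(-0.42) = -25.11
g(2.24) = -60.30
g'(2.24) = 6.29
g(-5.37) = 23.96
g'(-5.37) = 29.48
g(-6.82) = -49.04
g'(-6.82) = 73.31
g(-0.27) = -29.59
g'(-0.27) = -24.46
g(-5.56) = 17.88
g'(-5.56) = 34.50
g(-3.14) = 36.44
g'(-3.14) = -13.31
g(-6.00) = 0.00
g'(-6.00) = 46.97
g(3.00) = -49.37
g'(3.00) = 23.06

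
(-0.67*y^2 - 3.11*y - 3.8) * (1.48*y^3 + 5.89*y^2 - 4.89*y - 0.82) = -0.9916*y^5 - 8.5491*y^4 - 20.6656*y^3 - 6.6247*y^2 + 21.1322*y + 3.116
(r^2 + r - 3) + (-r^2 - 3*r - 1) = -2*r - 4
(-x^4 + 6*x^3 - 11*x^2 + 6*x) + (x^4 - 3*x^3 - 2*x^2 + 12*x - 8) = 3*x^3 - 13*x^2 + 18*x - 8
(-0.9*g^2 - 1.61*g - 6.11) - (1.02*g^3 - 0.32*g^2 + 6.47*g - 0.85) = -1.02*g^3 - 0.58*g^2 - 8.08*g - 5.26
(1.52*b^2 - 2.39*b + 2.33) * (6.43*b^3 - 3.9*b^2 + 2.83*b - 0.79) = 9.7736*b^5 - 21.2957*b^4 + 28.6045*b^3 - 17.0515*b^2 + 8.482*b - 1.8407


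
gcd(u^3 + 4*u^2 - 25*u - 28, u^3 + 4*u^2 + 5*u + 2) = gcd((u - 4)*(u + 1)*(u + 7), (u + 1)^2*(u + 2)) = u + 1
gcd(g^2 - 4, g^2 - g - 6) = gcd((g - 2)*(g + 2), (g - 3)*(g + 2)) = g + 2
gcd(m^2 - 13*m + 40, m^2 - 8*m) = m - 8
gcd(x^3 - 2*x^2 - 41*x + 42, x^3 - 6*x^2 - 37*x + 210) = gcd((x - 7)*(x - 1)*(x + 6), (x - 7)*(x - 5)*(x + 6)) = x^2 - x - 42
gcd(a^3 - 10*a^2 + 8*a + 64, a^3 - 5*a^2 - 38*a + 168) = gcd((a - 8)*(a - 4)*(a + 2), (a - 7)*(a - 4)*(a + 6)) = a - 4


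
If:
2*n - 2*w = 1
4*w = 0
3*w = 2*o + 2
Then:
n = 1/2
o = -1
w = 0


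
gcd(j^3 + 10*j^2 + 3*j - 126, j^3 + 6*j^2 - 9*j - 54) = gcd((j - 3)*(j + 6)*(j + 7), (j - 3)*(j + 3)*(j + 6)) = j^2 + 3*j - 18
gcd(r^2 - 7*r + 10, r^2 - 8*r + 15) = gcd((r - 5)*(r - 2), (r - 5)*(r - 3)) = r - 5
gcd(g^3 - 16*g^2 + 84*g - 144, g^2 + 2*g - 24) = g - 4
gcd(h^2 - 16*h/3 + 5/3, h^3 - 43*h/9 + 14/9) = h - 1/3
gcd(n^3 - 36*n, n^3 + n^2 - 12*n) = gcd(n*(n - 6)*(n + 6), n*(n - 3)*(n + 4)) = n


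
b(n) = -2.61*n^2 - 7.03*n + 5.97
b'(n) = -5.22*n - 7.03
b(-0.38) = 8.26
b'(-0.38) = -5.05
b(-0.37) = 8.21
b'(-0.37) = -5.10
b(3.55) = -51.88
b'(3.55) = -25.56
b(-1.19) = 10.64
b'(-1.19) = -0.82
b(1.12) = -5.18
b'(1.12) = -12.88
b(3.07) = -40.21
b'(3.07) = -23.06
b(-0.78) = 9.87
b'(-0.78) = -2.96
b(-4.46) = -14.59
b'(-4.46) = 16.25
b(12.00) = -454.23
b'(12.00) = -69.67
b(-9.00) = -142.17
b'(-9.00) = 39.95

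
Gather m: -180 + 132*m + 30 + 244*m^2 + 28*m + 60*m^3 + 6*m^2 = 60*m^3 + 250*m^2 + 160*m - 150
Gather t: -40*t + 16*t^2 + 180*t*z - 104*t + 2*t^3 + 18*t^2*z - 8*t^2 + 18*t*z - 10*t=2*t^3 + t^2*(18*z + 8) + t*(198*z - 154)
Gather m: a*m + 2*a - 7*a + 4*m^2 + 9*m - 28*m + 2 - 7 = -5*a + 4*m^2 + m*(a - 19) - 5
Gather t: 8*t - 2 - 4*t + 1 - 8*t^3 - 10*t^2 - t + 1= -8*t^3 - 10*t^2 + 3*t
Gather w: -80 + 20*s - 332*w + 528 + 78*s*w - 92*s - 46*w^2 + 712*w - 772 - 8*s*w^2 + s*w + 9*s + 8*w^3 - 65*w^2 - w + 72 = -63*s + 8*w^3 + w^2*(-8*s - 111) + w*(79*s + 379) - 252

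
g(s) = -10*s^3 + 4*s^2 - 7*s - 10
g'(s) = -30*s^2 + 8*s - 7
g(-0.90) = 6.83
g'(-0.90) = -38.50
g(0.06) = -10.41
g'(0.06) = -6.63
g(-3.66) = 559.48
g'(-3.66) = -438.15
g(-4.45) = 981.57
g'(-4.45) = -636.68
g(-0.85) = 4.98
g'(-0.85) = -35.48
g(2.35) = -134.14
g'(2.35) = -153.88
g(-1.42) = 36.64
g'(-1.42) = -78.85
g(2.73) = -202.76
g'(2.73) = -208.75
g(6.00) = -2068.00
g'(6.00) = -1039.00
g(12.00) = -16798.00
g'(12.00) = -4231.00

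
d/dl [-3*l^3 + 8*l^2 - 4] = l*(16 - 9*l)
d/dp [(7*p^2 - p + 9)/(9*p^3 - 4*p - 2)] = ((1 - 14*p)*(-9*p^3 + 4*p + 2) - (27*p^2 - 4)*(7*p^2 - p + 9))/(-9*p^3 + 4*p + 2)^2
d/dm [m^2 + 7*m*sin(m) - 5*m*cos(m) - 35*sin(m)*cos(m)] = 5*m*sin(m) + 7*m*cos(m) + 2*m + 7*sin(m) - 5*cos(m) - 35*cos(2*m)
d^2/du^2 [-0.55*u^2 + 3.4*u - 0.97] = -1.10000000000000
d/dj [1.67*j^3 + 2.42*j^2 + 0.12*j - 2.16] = 5.01*j^2 + 4.84*j + 0.12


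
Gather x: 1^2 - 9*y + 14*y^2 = 14*y^2 - 9*y + 1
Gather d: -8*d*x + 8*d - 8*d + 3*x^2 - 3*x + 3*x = -8*d*x + 3*x^2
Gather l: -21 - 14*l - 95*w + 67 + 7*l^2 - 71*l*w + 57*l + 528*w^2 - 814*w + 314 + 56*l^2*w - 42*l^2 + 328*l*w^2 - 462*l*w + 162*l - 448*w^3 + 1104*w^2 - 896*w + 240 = l^2*(56*w - 35) + l*(328*w^2 - 533*w + 205) - 448*w^3 + 1632*w^2 - 1805*w + 600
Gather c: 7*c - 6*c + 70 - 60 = c + 10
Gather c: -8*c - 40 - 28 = -8*c - 68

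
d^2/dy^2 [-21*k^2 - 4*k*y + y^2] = 2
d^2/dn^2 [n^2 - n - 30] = 2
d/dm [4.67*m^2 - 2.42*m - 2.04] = 9.34*m - 2.42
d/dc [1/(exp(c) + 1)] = -1/(4*cosh(c/2)^2)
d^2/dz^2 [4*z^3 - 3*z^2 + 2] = 24*z - 6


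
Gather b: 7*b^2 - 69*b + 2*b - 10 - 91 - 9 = 7*b^2 - 67*b - 110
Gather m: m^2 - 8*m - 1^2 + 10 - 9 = m^2 - 8*m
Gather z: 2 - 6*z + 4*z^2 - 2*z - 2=4*z^2 - 8*z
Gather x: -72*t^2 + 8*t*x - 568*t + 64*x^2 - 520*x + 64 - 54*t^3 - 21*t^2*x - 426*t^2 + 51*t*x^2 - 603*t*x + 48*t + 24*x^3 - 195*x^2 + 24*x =-54*t^3 - 498*t^2 - 520*t + 24*x^3 + x^2*(51*t - 131) + x*(-21*t^2 - 595*t - 496) + 64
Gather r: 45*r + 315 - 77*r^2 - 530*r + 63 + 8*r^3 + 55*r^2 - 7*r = 8*r^3 - 22*r^2 - 492*r + 378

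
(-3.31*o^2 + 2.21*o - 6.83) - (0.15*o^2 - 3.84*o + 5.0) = -3.46*o^2 + 6.05*o - 11.83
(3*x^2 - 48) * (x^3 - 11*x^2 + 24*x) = 3*x^5 - 33*x^4 + 24*x^3 + 528*x^2 - 1152*x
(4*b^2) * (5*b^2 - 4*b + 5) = 20*b^4 - 16*b^3 + 20*b^2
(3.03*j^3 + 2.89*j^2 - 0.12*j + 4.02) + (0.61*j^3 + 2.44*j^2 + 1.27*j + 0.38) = 3.64*j^3 + 5.33*j^2 + 1.15*j + 4.4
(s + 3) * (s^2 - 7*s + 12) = s^3 - 4*s^2 - 9*s + 36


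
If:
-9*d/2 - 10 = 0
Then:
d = -20/9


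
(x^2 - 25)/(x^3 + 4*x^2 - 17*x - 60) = (x - 5)/(x^2 - x - 12)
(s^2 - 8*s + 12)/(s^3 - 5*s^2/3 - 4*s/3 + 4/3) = 3*(s - 6)/(3*s^2 + s - 2)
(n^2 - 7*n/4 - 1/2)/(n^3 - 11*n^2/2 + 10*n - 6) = (4*n + 1)/(2*(2*n^2 - 7*n + 6))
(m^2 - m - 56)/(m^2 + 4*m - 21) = (m - 8)/(m - 3)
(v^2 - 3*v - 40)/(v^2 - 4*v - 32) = (v + 5)/(v + 4)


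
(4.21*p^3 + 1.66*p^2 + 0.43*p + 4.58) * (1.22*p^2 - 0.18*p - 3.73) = 5.1362*p^5 + 1.2674*p^4 - 15.4775*p^3 - 0.6816*p^2 - 2.4283*p - 17.0834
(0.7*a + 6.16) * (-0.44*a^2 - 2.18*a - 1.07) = -0.308*a^3 - 4.2364*a^2 - 14.1778*a - 6.5912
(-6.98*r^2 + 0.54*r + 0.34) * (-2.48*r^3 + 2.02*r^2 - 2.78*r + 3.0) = 17.3104*r^5 - 15.4388*r^4 + 19.652*r^3 - 21.7544*r^2 + 0.6748*r + 1.02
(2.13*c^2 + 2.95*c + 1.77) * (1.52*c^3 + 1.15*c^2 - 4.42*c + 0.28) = 3.2376*c^5 + 6.9335*c^4 - 3.3317*c^3 - 10.4071*c^2 - 6.9974*c + 0.4956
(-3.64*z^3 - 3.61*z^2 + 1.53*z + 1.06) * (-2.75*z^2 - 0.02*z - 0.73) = 10.01*z^5 + 10.0003*z^4 - 1.4781*z^3 - 0.3103*z^2 - 1.1381*z - 0.7738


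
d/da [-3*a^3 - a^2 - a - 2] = -9*a^2 - 2*a - 1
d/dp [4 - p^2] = -2*p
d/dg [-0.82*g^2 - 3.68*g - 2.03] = -1.64*g - 3.68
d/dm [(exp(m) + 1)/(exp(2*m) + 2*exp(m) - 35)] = (-2*(exp(m) + 1)^2 + exp(2*m) + 2*exp(m) - 35)*exp(m)/(exp(2*m) + 2*exp(m) - 35)^2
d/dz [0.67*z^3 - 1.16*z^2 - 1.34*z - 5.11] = 2.01*z^2 - 2.32*z - 1.34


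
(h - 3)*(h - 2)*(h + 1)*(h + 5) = h^4 + h^3 - 19*h^2 + 11*h + 30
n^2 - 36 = (n - 6)*(n + 6)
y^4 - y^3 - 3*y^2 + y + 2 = (y - 2)*(y - 1)*(y + 1)^2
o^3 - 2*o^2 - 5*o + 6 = (o - 3)*(o - 1)*(o + 2)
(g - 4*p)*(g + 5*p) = g^2 + g*p - 20*p^2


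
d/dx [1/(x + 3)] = -1/(x + 3)^2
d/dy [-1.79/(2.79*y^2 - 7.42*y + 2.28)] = (9.9882*y - 13.2818)/(2.79*y^2 - 7.42*y + 2.28)^2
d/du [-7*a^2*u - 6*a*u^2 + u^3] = -7*a^2 - 12*a*u + 3*u^2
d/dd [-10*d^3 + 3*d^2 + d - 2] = -30*d^2 + 6*d + 1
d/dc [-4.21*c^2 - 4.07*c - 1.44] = -8.42*c - 4.07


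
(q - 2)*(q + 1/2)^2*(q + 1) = q^4 - 11*q^2/4 - 9*q/4 - 1/2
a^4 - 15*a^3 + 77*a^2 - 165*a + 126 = (a - 7)*(a - 3)^2*(a - 2)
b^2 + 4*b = b*(b + 4)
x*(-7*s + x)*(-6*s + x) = 42*s^2*x - 13*s*x^2 + x^3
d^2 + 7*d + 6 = (d + 1)*(d + 6)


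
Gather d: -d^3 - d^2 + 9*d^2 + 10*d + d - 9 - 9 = -d^3 + 8*d^2 + 11*d - 18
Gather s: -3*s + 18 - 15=3 - 3*s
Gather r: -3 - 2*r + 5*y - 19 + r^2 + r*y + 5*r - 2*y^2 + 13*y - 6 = r^2 + r*(y + 3) - 2*y^2 + 18*y - 28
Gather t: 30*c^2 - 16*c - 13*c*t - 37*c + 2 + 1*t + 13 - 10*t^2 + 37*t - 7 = 30*c^2 - 53*c - 10*t^2 + t*(38 - 13*c) + 8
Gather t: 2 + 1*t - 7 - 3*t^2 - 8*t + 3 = -3*t^2 - 7*t - 2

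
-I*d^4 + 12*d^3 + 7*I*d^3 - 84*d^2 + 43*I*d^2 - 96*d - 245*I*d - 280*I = (d - 8)*(d + 5*I)*(d + 7*I)*(-I*d - I)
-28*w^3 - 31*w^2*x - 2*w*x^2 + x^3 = (-7*w + x)*(w + x)*(4*w + x)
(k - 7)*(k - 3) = k^2 - 10*k + 21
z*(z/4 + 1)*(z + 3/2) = z^3/4 + 11*z^2/8 + 3*z/2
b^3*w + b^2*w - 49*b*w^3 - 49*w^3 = (b - 7*w)*(b + 7*w)*(b*w + w)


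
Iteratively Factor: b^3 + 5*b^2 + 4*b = (b + 4)*(b^2 + b) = b*(b + 4)*(b + 1)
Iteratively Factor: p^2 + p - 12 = (p - 3)*(p + 4)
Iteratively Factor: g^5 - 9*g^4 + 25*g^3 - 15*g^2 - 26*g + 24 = (g - 4)*(g^4 - 5*g^3 + 5*g^2 + 5*g - 6) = (g - 4)*(g - 3)*(g^3 - 2*g^2 - g + 2) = (g - 4)*(g - 3)*(g - 1)*(g^2 - g - 2) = (g - 4)*(g - 3)*(g - 2)*(g - 1)*(g + 1)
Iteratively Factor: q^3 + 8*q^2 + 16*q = (q)*(q^2 + 8*q + 16) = q*(q + 4)*(q + 4)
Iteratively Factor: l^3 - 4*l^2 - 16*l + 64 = (l + 4)*(l^2 - 8*l + 16) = (l - 4)*(l + 4)*(l - 4)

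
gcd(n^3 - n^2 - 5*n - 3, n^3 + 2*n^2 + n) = n^2 + 2*n + 1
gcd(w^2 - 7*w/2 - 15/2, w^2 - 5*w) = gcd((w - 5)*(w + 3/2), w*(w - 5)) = w - 5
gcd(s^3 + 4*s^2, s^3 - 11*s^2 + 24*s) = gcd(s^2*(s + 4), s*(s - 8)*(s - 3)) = s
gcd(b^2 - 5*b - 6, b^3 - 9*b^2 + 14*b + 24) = b^2 - 5*b - 6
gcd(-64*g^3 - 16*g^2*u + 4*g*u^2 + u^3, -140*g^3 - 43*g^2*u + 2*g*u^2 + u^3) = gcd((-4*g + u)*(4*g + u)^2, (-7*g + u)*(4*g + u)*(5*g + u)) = 4*g + u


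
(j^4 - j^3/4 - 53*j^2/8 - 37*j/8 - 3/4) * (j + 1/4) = j^5 - 107*j^3/16 - 201*j^2/32 - 61*j/32 - 3/16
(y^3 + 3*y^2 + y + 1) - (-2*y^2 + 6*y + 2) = y^3 + 5*y^2 - 5*y - 1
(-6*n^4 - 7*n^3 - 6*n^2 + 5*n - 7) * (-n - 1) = 6*n^5 + 13*n^4 + 13*n^3 + n^2 + 2*n + 7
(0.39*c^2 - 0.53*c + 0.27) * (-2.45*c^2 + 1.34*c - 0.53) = -0.9555*c^4 + 1.8211*c^3 - 1.5784*c^2 + 0.6427*c - 0.1431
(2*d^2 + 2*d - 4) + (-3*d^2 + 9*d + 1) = -d^2 + 11*d - 3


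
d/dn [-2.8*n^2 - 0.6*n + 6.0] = -5.6*n - 0.6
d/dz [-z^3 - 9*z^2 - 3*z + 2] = -3*z^2 - 18*z - 3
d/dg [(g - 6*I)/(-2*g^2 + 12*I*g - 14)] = (g^2 - 12*I*g - 43)/(2*(g^4 - 12*I*g^3 - 22*g^2 - 84*I*g + 49))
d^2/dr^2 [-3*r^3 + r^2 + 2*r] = 2 - 18*r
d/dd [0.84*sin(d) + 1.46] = 0.84*cos(d)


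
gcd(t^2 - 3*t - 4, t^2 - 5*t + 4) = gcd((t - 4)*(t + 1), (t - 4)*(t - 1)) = t - 4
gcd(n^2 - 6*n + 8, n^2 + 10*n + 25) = 1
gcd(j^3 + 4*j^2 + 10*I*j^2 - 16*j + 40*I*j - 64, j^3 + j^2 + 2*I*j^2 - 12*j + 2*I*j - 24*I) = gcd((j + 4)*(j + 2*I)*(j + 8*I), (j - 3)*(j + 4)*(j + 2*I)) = j^2 + j*(4 + 2*I) + 8*I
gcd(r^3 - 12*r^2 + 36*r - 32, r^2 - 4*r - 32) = r - 8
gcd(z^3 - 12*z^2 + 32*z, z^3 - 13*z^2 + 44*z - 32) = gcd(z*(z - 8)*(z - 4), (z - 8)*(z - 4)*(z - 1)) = z^2 - 12*z + 32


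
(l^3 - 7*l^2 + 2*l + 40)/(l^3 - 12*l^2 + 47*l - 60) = (l + 2)/(l - 3)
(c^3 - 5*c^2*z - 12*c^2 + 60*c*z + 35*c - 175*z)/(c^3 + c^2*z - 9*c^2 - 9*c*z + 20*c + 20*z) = (c^2 - 5*c*z - 7*c + 35*z)/(c^2 + c*z - 4*c - 4*z)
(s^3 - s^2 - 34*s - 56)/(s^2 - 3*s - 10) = (s^2 - 3*s - 28)/(s - 5)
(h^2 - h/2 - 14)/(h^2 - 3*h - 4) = (h + 7/2)/(h + 1)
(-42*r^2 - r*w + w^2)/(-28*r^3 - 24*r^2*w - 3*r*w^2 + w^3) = (6*r + w)/(4*r^2 + 4*r*w + w^2)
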